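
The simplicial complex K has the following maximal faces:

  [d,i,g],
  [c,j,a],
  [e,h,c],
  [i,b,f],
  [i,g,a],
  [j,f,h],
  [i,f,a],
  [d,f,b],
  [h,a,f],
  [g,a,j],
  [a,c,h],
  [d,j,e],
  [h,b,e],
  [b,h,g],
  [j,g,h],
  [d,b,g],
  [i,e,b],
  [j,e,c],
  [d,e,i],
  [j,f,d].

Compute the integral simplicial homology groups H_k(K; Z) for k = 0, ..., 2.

H_0 = Z,  H_1 = Z ⊕ Z/2,  H_2 = 0.

We work with the vertex ordering a < b < c < d < e < f < g < h < i < j. The simplices of K, each written with vertices in increasing order, are:

  0-simplices (10): a, b, c, d, e, f, g, h, i, j
  1-simplices (30): ac, af, ag, ah, ai, aj, bd, be, bf, bg, bh, bi, ce, ch, cj, de, df, dg, di, dj, eh, ei, ej, fh, fi, fj, gh, gi, gj, hj
  2-simplices (20): ach, acj, afh, afi, agi, agj, bdf, bdg, beh, bei, bfi, bgh, ceh, cej, dei, dej, dfj, dgi, fhj, ghj

giving chain groups C_0 ≅ Z^10, C_1 ≅ Z^30, C_2 ≅ Z^20.

∂_1: C_1 → C_0 sends each edge [p,q] (with p < q) to q − p. For instance
  ∂ej = j − e.
The resulting 10×30 matrix has rank 9, and its Smith normal form has invariant factors (1,1,1,1,1,1,1,1,1).

Boundary ∂_2: C_2 → C_1 sends each 2-simplex [p,q,r] to [q,r] − [p,r] + [p,q]. For instance
  ∂ghj = hj − gj + gh,
  ∂bgh = gh − bh + bg.
This gives a 30×20 integer matrix of rank 20; reducing to Smith normal form yields diagonal entries (1,1,1,1,1,1,1,1,1,1,1,1,1,1,1,1,1,1,1,2).

Reading off H_k = ker ∂_k / im ∂_{k+1}:

  H_0: rank C_0 − rank ∂_1 = 10 − 9 = 1, and the invariant factors of ∂_1 are all 1, so H_0 ≅ Z.
  H_1: rank ker ∂_1 − rank ∂_2 = (30 − 9) − 20 = 1, and ∂_2 has invariant factor 2 > 1, so H_1 ≅ Z ⊕ Z/2.
  H_2: rank ker ∂_2 − rank ∂_3 = (20 − 20) − 0 = 0, and there is no ∂_3, so H_2 ≅ 0.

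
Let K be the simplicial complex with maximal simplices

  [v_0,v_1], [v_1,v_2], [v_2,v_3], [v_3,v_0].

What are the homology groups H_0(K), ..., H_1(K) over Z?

H_0 = Z,  H_1 = Z.

We work with the vertex ordering v_0 < v_1 < v_2 < v_3. The simplices of K, each written with vertices in increasing order, are:

  0-simplices (4): [v_0], [v_1], [v_2], [v_3]
  1-simplices (4): [v_0,v_1], [v_0,v_3], [v_1,v_2], [v_2,v_3]

giving chain groups C_0 ≅ Z^4, C_1 ≅ Z^4.

The boundary map ∂_1: C_1 → C_0 is given by ∂[p,q] = [q] − [p].
As a 4×4 matrix over Z this has rank 3, with invariant factors (1,1,1).

Reading off H_k = ker ∂_k / im ∂_{k+1}:

  H_0: rank C_0 − rank ∂_1 = 4 − 3 = 1, and the invariant factors of ∂_1 are all 1, so H_0 ≅ Z.
  H_1: rank ker ∂_1 − rank ∂_2 = (4 − 3) − 0 = 1, and there is no ∂_2, so H_1 ≅ Z.

As a check, the Euler characteristic is 4 − 4 = 0, which agrees with 1 − 1 = 0.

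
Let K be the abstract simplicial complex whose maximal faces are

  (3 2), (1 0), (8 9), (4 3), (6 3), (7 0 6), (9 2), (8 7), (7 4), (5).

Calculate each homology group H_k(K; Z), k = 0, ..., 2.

Fix the vertex order 0 < 1 < 2 < 3 < 4 < 5 < 6 < 7 < 8 < 9 and write every simplex with vertices in increasing order. Then dim K = 2 and the simplices of K are:

  0-simplices (10): [0], [1], [2], [3], [4], [5], [6], [7], [8], [9]
  1-simplices (11): [0,1], [0,6], [0,7], [2,3], [2,9], [3,4], [3,6], [4,7], [6,7], [7,8], [8,9]
  2-simplices (1): [0,6,7]

giving chain groups C_0 ≅ Z^10, C_1 ≅ Z^11, C_2 ≅ Z^1.

The boundary map ∂_1: C_1 → C_0 is given by ∂[p,q] = [q] − [p]. For instance
  ∂[0,7] = [7] − [0].
As a 10×11 matrix over Z this has rank 8, with invariant factors (1,1,1,1,1,1,1,1).

∂_2: C_2 → C_1 maps a triangle to the signed sum of its edges. For instance
  ∂[0,6,7] = [6,7] − [0,7] + [0,6].
The resulting 11×1 matrix has rank 1, and its Smith normal form has invariant factors (1).

From H_k ≅ ker(∂_k) / im(∂_{k+1}) we obtain:

  H_0: rank C_0 − rank ∂_1 = 10 − 8 = 2, and the invariant factors of ∂_1 are all 1, so H_0 = Z^2.
  H_1: rank ker ∂_1 − rank ∂_2 = (11 − 8) − 1 = 2, and the invariant factors of ∂_2 are all 1, so H_1 = Z^2.
  H_2: rank ker ∂_2 − rank ∂_3 = (1 − 1) − 0 = 0, and there is no ∂_3, so H_2 = 0.

As a check, the Euler characteristic is 10 − 11 + 1 = 0, which agrees with 2 − 2 + 0 = 0.

H_0 ≅ Z^2,  H_1 ≅ Z^2,  H_2 = 0.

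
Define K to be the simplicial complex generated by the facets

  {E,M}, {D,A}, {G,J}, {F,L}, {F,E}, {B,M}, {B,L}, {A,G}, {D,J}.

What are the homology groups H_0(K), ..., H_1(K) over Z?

H_0 ≅ Z^2,  H_1 ≅ Z^2.

Fix the vertex order A < B < D < E < F < G < J < L < M and write every simplex with vertices in increasing order. Then dim K = 1 and the simplices of K are:

  0-simplices (9): A, B, D, E, F, G, J, L, M
  1-simplices (9): AD, AG, BL, BM, DJ, EF, EM, FL, GJ

so the chain groups are C_0 ≅ Z^9, C_1 ≅ Z^9.

∂_1: C_1 → C_0 is given by ∂[p,q] = [q] − [p]. For instance
  ∂EF = F − E.
This gives a 9×9 integer matrix of rank 7; reducing to Smith normal form yields diagonal entries (1,1,1,1,1,1,1).

Now H_k = ker ∂_k / im ∂_{k+1}, so:

  H_0: rank C_0 − rank ∂_1 = 9 − 7 = 2, and the invariant factors of ∂_1 are all 1, so H_0 ≅ Z^2.
  H_1: rank ker ∂_1 − rank ∂_2 = (9 − 7) − 0 = 2, and there is no ∂_2, so H_1 ≅ Z^2.

(K is a triangulation of the disjoint union of the circle S^1 and the circle S^1.)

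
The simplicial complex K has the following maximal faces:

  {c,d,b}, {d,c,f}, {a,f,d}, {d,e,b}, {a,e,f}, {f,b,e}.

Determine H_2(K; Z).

Fix the vertex order a < b < c < d < e < f and write every simplex with vertices in increasing order. Then dim K = 2 and the simplices of K are:

  0-simplices (6): a, b, c, d, e, f
  1-simplices (12): ad, ae, af, bc, bd, be, bf, cd, cf, de, df, ef
  2-simplices (6): adf, aef, bcd, bde, bef, cdf

Hence C_0 ≅ Z^6, C_1 ≅ Z^12, C_2 ≅ Z^6.

The boundary map ∂_1: C_1 → C_0 maps an edge to its endpoints' difference, ∂[p,q] = q − p.
The 6×12 boundary matrix has rank 5 and Smith normal form diag(1,1,1,1,1).

The boundary map ∂_2: C_2 → C_1 acts by ∂[p,q,r] = [q,r] − [p,r] + [p,q]. For instance
  ∂adf = df − af + ad,
  ∂aef = ef − af + ae.
The 12×6 boundary matrix has rank 6 and Smith normal form diag(1,1,1,1,1,1).

Now H_k = ker ∂_k / im ∂_{k+1}, so:

  H_2: rank ker ∂_2 − rank ∂_3 = (6 − 6) − 0 = 0, and there is no ∂_3, so H_2 ≅ 0.

H_2 = 0.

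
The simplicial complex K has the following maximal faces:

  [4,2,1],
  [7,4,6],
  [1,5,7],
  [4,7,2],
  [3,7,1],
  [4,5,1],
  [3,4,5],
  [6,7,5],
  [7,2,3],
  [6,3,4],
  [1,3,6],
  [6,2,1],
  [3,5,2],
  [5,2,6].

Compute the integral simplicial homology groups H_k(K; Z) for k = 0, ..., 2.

H_0 ≅ Z,  H_1 ≅ Z^2,  H_2 ≅ Z.

Order the vertices as 1 < 2 < 3 < 4 < 5 < 6 < 7. Listing each simplex with vertices in this order, K has dimension 2 with simplices:

  0-simplices (7): [1], [2], [3], [4], [5], [6], [7]
  1-simplices (21): [1,2], [1,3], [1,4], [1,5], [1,6], [1,7], [2,3], [2,4], [2,5], [2,6], [2,7], [3,4], [3,5], [3,6], [3,7], [4,5], [4,6], [4,7], [5,6], [5,7], [6,7]
  2-simplices (14): [1,2,4], [1,2,6], [1,3,6], [1,3,7], [1,4,5], [1,5,7], [2,3,5], [2,3,7], [2,4,7], [2,5,6], [3,4,5], [3,4,6], [4,6,7], [5,6,7]

so the chain groups are C_0 ≅ Z^7, C_1 ≅ Z^21, C_2 ≅ Z^14.

∂_1: C_1 → C_0 is given by ∂[p,q] = [q] − [p].
This gives a 7×21 integer matrix of rank 6; reducing to Smith normal form yields diagonal entries (1,1,1,1,1,1).

Boundary ∂_2: C_2 → C_1 acts by ∂[p,q,r] = [q,r] − [p,r] + [p,q]. For instance
  ∂[2,5,6] = [5,6] − [2,6] + [2,5],
  ∂[1,4,5] = [4,5] − [1,5] + [1,4].
This gives a 21×14 integer matrix of rank 13; reducing to Smith normal form yields diagonal entries (1,1,1,1,1,1,1,1,1,1,1,1,1).

From H_k ≅ ker(∂_k) / im(∂_{k+1}) we obtain:

  H_0: rank C_0 − rank ∂_1 = 7 − 6 = 1, and the invariant factors of ∂_1 are all 1, so H_0 ≅ Z.
  H_1: rank ker ∂_1 − rank ∂_2 = (21 − 6) − 13 = 2, and the invariant factors of ∂_2 are all 1, so H_1 ≅ Z^2.
  H_2: rank ker ∂_2 − rank ∂_3 = (14 − 13) − 0 = 1, and there is no ∂_3, so H_2 ≅ Z.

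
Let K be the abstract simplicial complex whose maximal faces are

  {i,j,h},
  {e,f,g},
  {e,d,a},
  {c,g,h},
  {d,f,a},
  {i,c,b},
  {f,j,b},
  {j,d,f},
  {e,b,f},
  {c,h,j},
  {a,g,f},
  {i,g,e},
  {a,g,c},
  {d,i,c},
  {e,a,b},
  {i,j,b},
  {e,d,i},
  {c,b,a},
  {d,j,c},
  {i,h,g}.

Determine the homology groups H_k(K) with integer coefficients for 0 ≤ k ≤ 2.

H_0 ≅ Z,  H_1 ≅ Z ⊕ Z/2,  H_2 = 0.

Take the total order a < b < c < d < e < f < g < h < i < j on the vertex set. Then K (dimension 2) consists of the simplices:

  0-simplices (10): a, b, c, d, e, f, g, h, i, j
  1-simplices (30): ab, ac, ad, ae, af, ag, bc, be, bf, bi, bj, cd, cg, ch, ci, cj, de, df, di, dj, ef, eg, ei, fg, fj, gh, gi, hi, hj, ij
  2-simplices (20): abc, abe, acg, ade, adf, afg, bci, bef, bfj, bij, cdi, cdj, cgh, chj, dei, dfj, efg, egi, ghi, hij

so the chain groups are C_0 ≅ Z^10, C_1 ≅ Z^30, C_2 ≅ Z^20.

Boundary ∂_1: C_1 → C_0 is given by ∂[p,q] = [q] − [p]. For instance
  ∂bj = j − b.
This gives a 10×30 integer matrix of rank 9; reducing to Smith normal form yields diagonal entries (1,1,1,1,1,1,1,1,1).

Boundary ∂_2: C_2 → C_1 acts by ∂[p,q,r] = [q,r] − [p,r] + [p,q]. For instance
  ∂cdj = dj − cj + cd,
  ∂ade = de − ae + ad.
The 30×20 boundary matrix has rank 20 and Smith normal form diag(1,1,1,1,1,1,1,1,1,1,1,1,1,1,1,1,1,1,1,2).

From H_k ≅ ker(∂_k) / im(∂_{k+1}) we obtain:

  H_0: rank C_0 − rank ∂_1 = 10 − 9 = 1, and the invariant factors of ∂_1 are all 1, so H_0 = Z.
  H_1: rank ker ∂_1 − rank ∂_2 = (30 − 9) − 20 = 1, and ∂_2 has invariant factor 2 > 1, so H_1 = Z ⊕ Z/2.
  H_2: rank ker ∂_2 − rank ∂_3 = (20 − 20) − 0 = 0, and there is no ∂_3, so H_2 = 0.

(K is a triangulation of the Klein bottle.)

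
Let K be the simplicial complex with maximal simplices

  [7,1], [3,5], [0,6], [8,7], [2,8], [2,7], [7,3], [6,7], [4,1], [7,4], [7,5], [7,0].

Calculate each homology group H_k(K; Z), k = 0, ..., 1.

Take the total order 0 < 1 < 2 < 3 < 4 < 5 < 6 < 7 < 8 on the vertex set. Then K (dimension 1) consists of the simplices:

  0-simplices (9): [0], [1], [2], [3], [4], [5], [6], [7], [8]
  1-simplices (12): [0,6], [0,7], [1,4], [1,7], [2,7], [2,8], [3,5], [3,7], [4,7], [5,7], [6,7], [7,8]

giving chain groups C_0 ≅ Z^9, C_1 ≅ Z^12.

The boundary map ∂_1: C_1 → C_0 sends each edge [p,q] (with p < q) to q − p. For instance
  ∂[7,8] = [8] − [7].
As a 9×12 matrix over Z this has rank 8, with invariant factors (1,1,1,1,1,1,1,1).

Computing H_k = (kernel of ∂_k) / (image of ∂_{k+1}):

  H_0: rank C_0 − rank ∂_1 = 9 − 8 = 1, and the invariant factors of ∂_1 are all 1, so H_0 ≅ Z.
  H_1: rank ker ∂_1 − rank ∂_2 = (12 − 8) − 0 = 4, and there is no ∂_2, so H_1 ≅ Z^4.

As a check, the Euler characteristic is 9 − 12 = -3, which agrees with 1 − 4 = -3.

H_0 ≅ Z,  H_1 ≅ Z^4.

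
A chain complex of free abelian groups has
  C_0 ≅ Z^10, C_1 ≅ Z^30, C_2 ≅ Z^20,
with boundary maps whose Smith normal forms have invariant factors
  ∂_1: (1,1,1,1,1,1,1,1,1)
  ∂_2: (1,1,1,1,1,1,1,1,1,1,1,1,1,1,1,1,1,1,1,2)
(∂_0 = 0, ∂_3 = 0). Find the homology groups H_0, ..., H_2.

H_0: b_0 = 10 − 0 − 9 = 1; torsion from ∂_1 factors > 1: none. So H_0 = Z.
H_1: b_1 = 30 − 9 − 20 = 1; torsion from ∂_2 factors > 1: [2]. So H_1 = Z ⊕ Z/2Z.
H_2: b_2 = 20 − 20 − 0 = 0; torsion from ∂_3 factors > 1: none. So H_2 = 0.

H_0 = Z,  H_1 = Z ⊕ Z/2Z,  H_2 = 0.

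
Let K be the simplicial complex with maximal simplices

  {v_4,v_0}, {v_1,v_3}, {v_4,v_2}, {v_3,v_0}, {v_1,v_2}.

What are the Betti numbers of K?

Fix the vertex order v_0 < v_1 < v_2 < v_3 < v_4 and write every simplex with vertices in increasing order. Then dim K = 1 and the simplices of K are:

  0-simplices (5): [v_0], [v_1], [v_2], [v_3], [v_4]
  1-simplices (5): [v_0,v_3], [v_0,v_4], [v_1,v_2], [v_1,v_3], [v_2,v_4]

giving chain groups C_0 ≅ Z^5, C_1 ≅ Z^5.

The boundary map ∂_1: C_1 → C_0 sends each edge [p,q] (with p < q) to q − p. For instance
  ∂[v_2,v_4] = [v_4] − [v_2].
The resulting 5×5 matrix has rank 4, and its Smith normal form has invariant factors (1,1,1,1).

Now H_k = ker ∂_k / im ∂_{k+1}, so:

  H_0: rank C_0 − rank ∂_1 = 5 − 4 = 1, and the invariant factors of ∂_1 are all 1, so H_0 = Z.
  H_1: rank ker ∂_1 − rank ∂_2 = (5 − 4) − 0 = 1, and there is no ∂_2, so H_1 = Z.

(K is a triangulation of the circle S^1.)

Hence the Betti numbers are b_0 = 1, b_1 = 1.

b_0 = 1, b_1 = 1.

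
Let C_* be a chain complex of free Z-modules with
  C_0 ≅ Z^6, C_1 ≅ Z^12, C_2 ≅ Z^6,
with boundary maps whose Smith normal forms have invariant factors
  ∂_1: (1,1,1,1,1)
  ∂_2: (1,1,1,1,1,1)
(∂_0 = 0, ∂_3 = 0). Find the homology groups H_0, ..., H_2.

H_0: b_0 = 6 − 0 − 5 = 1; torsion from ∂_1 factors > 1: none. So H_0 = Z.
H_1: b_1 = 12 − 5 − 6 = 1; torsion from ∂_2 factors > 1: none. So H_1 = Z.
H_2: b_2 = 6 − 6 − 0 = 0; torsion from ∂_3 factors > 1: none. So H_2 = 0.

H_0 = Z,  H_1 = Z,  H_2 = 0.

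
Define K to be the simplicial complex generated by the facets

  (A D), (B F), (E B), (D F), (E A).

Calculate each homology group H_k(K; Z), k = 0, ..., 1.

H_0 = Z,  H_1 = Z.

We work with the vertex ordering A < B < D < E < F. The simplices of K, each written with vertices in increasing order, are:

  0-simplices (5): A, B, D, E, F
  1-simplices (5): AD, AE, BE, BF, DF

Hence C_0 ≅ Z^5, C_1 ≅ Z^5.

The boundary map ∂_1: C_1 → C_0 sends each edge [p,q] (with p < q) to q − p. For instance
  ∂AD = D − A.
This gives a 5×5 integer matrix of rank 4; reducing to Smith normal form yields diagonal entries (1,1,1,1).

Reading off H_k = ker ∂_k / im ∂_{k+1}:

  H_0: rank C_0 − rank ∂_1 = 5 − 4 = 1, and the invariant factors of ∂_1 are all 1, so H_0 ≅ Z.
  H_1: rank ker ∂_1 − rank ∂_2 = (5 − 4) − 0 = 1, and there is no ∂_2, so H_1 ≅ Z.

As a check, the Euler characteristic is 5 − 5 = 0, which agrees with 1 − 1 = 0.
(K is a triangulation of the circle S^1.)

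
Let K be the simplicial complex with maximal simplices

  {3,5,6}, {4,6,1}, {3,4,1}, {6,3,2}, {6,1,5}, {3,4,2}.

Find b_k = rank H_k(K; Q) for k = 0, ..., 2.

Order the vertices as 1 < 2 < 3 < 4 < 5 < 6. Listing each simplex with vertices in this order, K has dimension 2 with simplices:

  0-simplices (6): [1], [2], [3], [4], [5], [6]
  1-simplices (12): [1,3], [1,4], [1,5], [1,6], [2,3], [2,4], [2,6], [3,4], [3,5], [3,6], [4,6], [5,6]
  2-simplices (6): [1,3,4], [1,4,6], [1,5,6], [2,3,4], [2,3,6], [3,5,6]

so the chain groups are C_0 ≅ Z^6, C_1 ≅ Z^12, C_2 ≅ Z^6.

Boundary ∂_1: C_1 → C_0 maps an edge to its endpoints' difference, ∂[p,q] = q − p.
This gives a 6×12 integer matrix of rank 5; reducing to Smith normal form yields diagonal entries (1,1,1,1,1).

∂_2: C_2 → C_1 acts by ∂[p,q,r] = [q,r] − [p,r] + [p,q]. For instance
  ∂[3,5,6] = [5,6] − [3,6] + [3,5],
  ∂[1,3,4] = [3,4] − [1,4] + [1,3].
The 12×6 boundary matrix has rank 6 and Smith normal form diag(1,1,1,1,1,1).

From H_k ≅ ker(∂_k) / im(∂_{k+1}) we obtain:

  H_0: rank C_0 − rank ∂_1 = 6 − 5 = 1, and the invariant factors of ∂_1 are all 1, so H_0 ≅ Z.
  H_1: rank ker ∂_1 − rank ∂_2 = (12 − 5) − 6 = 1, and the invariant factors of ∂_2 are all 1, so H_1 ≅ Z.
  H_2: rank ker ∂_2 − rank ∂_3 = (6 − 6) − 0 = 0, and there is no ∂_3, so H_2 ≅ 0.

(K is a triangulation of the cylinder S^1 x I.)

Hence the Betti numbers are b_0 = 1, b_1 = 1, b_2 = 0.

b_0 = 1, b_1 = 1, b_2 = 0.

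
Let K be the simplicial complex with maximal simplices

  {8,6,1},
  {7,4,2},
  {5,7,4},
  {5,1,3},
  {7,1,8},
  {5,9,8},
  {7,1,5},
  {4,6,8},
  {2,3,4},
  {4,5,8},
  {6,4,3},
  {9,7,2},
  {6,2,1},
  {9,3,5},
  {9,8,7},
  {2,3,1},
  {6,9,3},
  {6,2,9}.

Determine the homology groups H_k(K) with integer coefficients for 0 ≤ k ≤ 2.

H_0 = Z,  H_1 = Z ⊕ Z/2Z,  H_2 = 0.

Take the total order 1 < 2 < 3 < 4 < 5 < 6 < 7 < 8 < 9 on the vertex set. Then K (dimension 2) consists of the simplices:

  0-simplices (9): [1], [2], [3], [4], [5], [6], [7], [8], [9]
  1-simplices (27): (27 of them)
  2-simplices (18): [1,2,3], [1,2,6], [1,3,5], [1,5,7], [1,6,8], [1,7,8], [2,3,4], [2,4,7], [2,6,9], [2,7,9], [3,4,6], [3,5,9], [3,6,9], [4,5,7], [4,5,8], [4,6,8], [5,8,9], [7,8,9]

Hence C_0 ≅ Z^9, C_1 ≅ Z^27, C_2 ≅ Z^18.

The boundary map ∂_1: C_1 → C_0 sends each edge [p,q] (with p < q) to q − p.
The 9×27 boundary matrix has rank 8 and Smith normal form diag(1,1,1,1,1,1,1,1).

Boundary ∂_2: C_2 → C_1 sends each 2-simplex [p,q,r] to [q,r] − [p,r] + [p,q]. For instance
  ∂[4,6,8] = [6,8] − [4,8] + [4,6],
  ∂[5,8,9] = [8,9] − [5,9] + [5,8].
As a 27×18 matrix over Z this has rank 18, with invariant factors (1,1,1,1,1,1,1,1,1,1,1,1,1,1,1,1,1,2).

From H_k ≅ ker(∂_k) / im(∂_{k+1}) we obtain:

  H_0: rank C_0 − rank ∂_1 = 9 − 8 = 1, and the invariant factors of ∂_1 are all 1, so H_0 = Z.
  H_1: rank ker ∂_1 − rank ∂_2 = (27 − 8) − 18 = 1, and ∂_2 has invariant factor 2 > 1, so H_1 = Z ⊕ Z/2Z.
  H_2: rank ker ∂_2 − rank ∂_3 = (18 − 18) − 0 = 0, and there is no ∂_3, so H_2 = 0.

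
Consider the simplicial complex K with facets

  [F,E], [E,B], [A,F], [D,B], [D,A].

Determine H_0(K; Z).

Order the vertices as A < B < D < E < F. Listing each simplex with vertices in this order, K has dimension 1 with simplices:

  0-simplices (5): A, B, D, E, F
  1-simplices (5): AD, AF, BD, BE, EF

so the chain groups are C_0 ≅ Z^5, C_1 ≅ Z^5.

The boundary map ∂_1: C_1 → C_0 sends each edge [p,q] (with p < q) to q − p. For instance
  ∂AD = D − A.
As a 5×5 matrix over Z this has rank 4, with invariant factors (1,1,1,1).

Computing H_k = (kernel of ∂_k) / (image of ∂_{k+1}):

  H_0: rank C_0 − rank ∂_1 = 5 − 4 = 1, and the invariant factors of ∂_1 are all 1, so H_0 = Z.

H_0 = Z.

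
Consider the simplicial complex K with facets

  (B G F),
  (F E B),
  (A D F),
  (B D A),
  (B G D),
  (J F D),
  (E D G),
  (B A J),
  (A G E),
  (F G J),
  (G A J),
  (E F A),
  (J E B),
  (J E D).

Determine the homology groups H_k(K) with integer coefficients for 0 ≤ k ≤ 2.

Fix the vertex order A < B < D < E < F < G < J and write every simplex with vertices in increasing order. Then dim K = 2 and the simplices of K are:

  0-simplices (7): A, B, D, E, F, G, J
  1-simplices (21): AB, AD, AE, AF, AG, AJ, BD, BE, BF, BG, BJ, DE, DF, DG, DJ, EF, EG, EJ, FG, FJ, GJ
  2-simplices (14): ABD, ABJ, ADF, AEF, AEG, AGJ, BDG, BEF, BEJ, BFG, DEG, DEJ, DFJ, FGJ

Hence C_0 ≅ Z^7, C_1 ≅ Z^21, C_2 ≅ Z^14.

∂_1: C_1 → C_0 sends each edge [p,q] (with p < q) to q − p. For instance
  ∂AD = D − A.
This gives a 7×21 integer matrix of rank 6; reducing to Smith normal form yields diagonal entries (1,1,1,1,1,1).

Boundary ∂_2: C_2 → C_1 sends each 2-simplex [p,q,r] to [q,r] − [p,r] + [p,q]. For instance
  ∂FGJ = GJ − FJ + FG,
  ∂BEF = EF − BF + BE.
The resulting 21×14 matrix has rank 13, and its Smith normal form has invariant factors (1,1,1,1,1,1,1,1,1,1,1,1,1).

From H_k ≅ ker(∂_k) / im(∂_{k+1}) we obtain:

  H_0: rank C_0 − rank ∂_1 = 7 − 6 = 1, and the invariant factors of ∂_1 are all 1, so H_0 = Z.
  H_1: rank ker ∂_1 − rank ∂_2 = (21 − 6) − 13 = 2, and the invariant factors of ∂_2 are all 1, so H_1 = Z^2.
  H_2: rank ker ∂_2 − rank ∂_3 = (14 − 13) − 0 = 1, and there is no ∂_3, so H_2 = Z.

H_0 = Z,  H_1 = Z^2,  H_2 = Z.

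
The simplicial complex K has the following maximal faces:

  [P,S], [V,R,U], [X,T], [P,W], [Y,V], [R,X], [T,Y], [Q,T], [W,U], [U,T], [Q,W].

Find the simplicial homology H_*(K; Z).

H_0 ≅ Z,  H_1 ≅ Z^3,  H_2 = 0.

We work with the vertex ordering P < Q < R < S < T < U < V < W < X < Y. The simplices of K, each written with vertices in increasing order, are:

  0-simplices (10): P, Q, R, S, T, U, V, W, X, Y
  1-simplices (13): PS, PW, QT, QW, RU, RV, RX, TU, TX, TY, UV, UW, VY
  2-simplices (1): RUV

Hence C_0 ≅ Z^10, C_1 ≅ Z^13, C_2 ≅ Z^1.

The boundary map ∂_1: C_1 → C_0 maps an edge to its endpoints' difference, ∂[p,q] = q − p.
This gives a 10×13 integer matrix of rank 9; reducing to Smith normal form yields diagonal entries (1,1,1,1,1,1,1,1,1).

∂_2: C_2 → C_1 acts by ∂[p,q,r] = [q,r] − [p,r] + [p,q]. For instance
  ∂RUV = UV − RV + RU.
This gives a 13×1 integer matrix of rank 1; reducing to Smith normal form yields diagonal entries (1).

Computing H_k = (kernel of ∂_k) / (image of ∂_{k+1}):

  H_0: rank C_0 − rank ∂_1 = 10 − 9 = 1, and the invariant factors of ∂_1 are all 1, so H_0 ≅ Z.
  H_1: rank ker ∂_1 − rank ∂_2 = (13 − 9) − 1 = 3, and the invariant factors of ∂_2 are all 1, so H_1 ≅ Z^3.
  H_2: rank ker ∂_2 − rank ∂_3 = (1 − 1) − 0 = 0, and there is no ∂_3, so H_2 ≅ 0.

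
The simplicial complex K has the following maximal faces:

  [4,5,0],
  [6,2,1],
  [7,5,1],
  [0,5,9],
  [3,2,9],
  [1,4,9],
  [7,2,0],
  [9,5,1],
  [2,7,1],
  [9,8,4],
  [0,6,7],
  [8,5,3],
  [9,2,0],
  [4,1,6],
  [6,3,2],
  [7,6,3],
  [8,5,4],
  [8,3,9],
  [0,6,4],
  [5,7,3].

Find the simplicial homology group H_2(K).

H_2 = 0.

Take the total order 0 < 1 < 2 < 3 < 4 < 5 < 6 < 7 < 8 < 9 on the vertex set. Then K (dimension 2) consists of the simplices:

  0-simplices (10): [0], [1], [2], [3], [4], [5], [6], [7], [8], [9]
  1-simplices (30): (30 of them)
  2-simplices (20): (20 of them)

giving chain groups C_0 ≅ Z^10, C_1 ≅ Z^30, C_2 ≅ Z^20.

The boundary map ∂_1: C_1 → C_0 is given by ∂[p,q] = [q] − [p].
This gives a 10×30 integer matrix of rank 9; reducing to Smith normal form yields diagonal entries (1,1,1,1,1,1,1,1,1).

∂_2: C_2 → C_1 sends each 2-simplex [p,q,r] to [q,r] − [p,r] + [p,q]. For instance
  ∂[3,8,9] = [8,9] − [3,9] + [3,8],
  ∂[4,8,9] = [8,9] − [4,9] + [4,8].
As a 30×20 matrix over Z this has rank 20, with invariant factors (1,1,1,1,1,1,1,1,1,1,1,1,1,1,1,1,1,1,1,2).

From H_k ≅ ker(∂_k) / im(∂_{k+1}) we obtain:

  H_2: rank ker ∂_2 − rank ∂_3 = (20 − 20) − 0 = 0, and there is no ∂_3, so H_2 ≅ 0.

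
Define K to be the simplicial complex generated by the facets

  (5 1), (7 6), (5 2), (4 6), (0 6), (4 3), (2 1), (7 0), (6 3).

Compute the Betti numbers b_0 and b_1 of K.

K has 8 vertices, 9 edges.
rank ∂_0 = 0, rank ∂_1 = 6 ⇒ b_0 = 8 − 0 − 6 = 2; all invariant factors of ∂_1 are 1 so no torsion. So H_0 ≅ Z^2.
rank ∂_1 = 6, rank ∂_2 = 0 ⇒ b_1 = 9 − 6 − 0 = 3. So H_1 ≅ Z^3.

b_0 = 2, b_1 = 3.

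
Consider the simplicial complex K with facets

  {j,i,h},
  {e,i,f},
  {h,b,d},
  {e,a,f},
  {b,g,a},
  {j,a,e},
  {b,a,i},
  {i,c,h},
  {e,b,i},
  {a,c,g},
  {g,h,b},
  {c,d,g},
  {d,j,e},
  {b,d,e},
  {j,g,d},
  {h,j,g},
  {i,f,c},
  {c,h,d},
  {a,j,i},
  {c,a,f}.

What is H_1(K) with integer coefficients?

We work with the vertex ordering a < b < c < d < e < f < g < h < i < j. The simplices of K, each written with vertices in increasing order, are:

  0-simplices (10): a, b, c, d, e, f, g, h, i, j
  1-simplices (30): ab, ac, ae, af, ag, ai, aj, bd, be, bg, bh, bi, cd, cf, cg, ch, ci, de, dg, dh, dj, ef, ei, ej, fi, gh, gj, hi, hj, ij
  2-simplices (20): abg, abi, acf, acg, aef, aej, aij, bde, bdh, bei, bgh, cdg, cdh, cfi, chi, dej, dgj, efi, ghj, hij

so the chain groups are C_0 ≅ Z^10, C_1 ≅ Z^30, C_2 ≅ Z^20.

The boundary map ∂_1: C_1 → C_0 sends each edge [p,q] (with p < q) to q − p.
The 10×30 boundary matrix has rank 9 and Smith normal form diag(1,1,1,1,1,1,1,1,1).

Boundary ∂_2: C_2 → C_1 maps a triangle to the signed sum of its edges. For instance
  ∂bei = ei − bi + be,
  ∂aij = ij − aj + ai.
This gives a 30×20 integer matrix of rank 20; reducing to Smith normal form yields diagonal entries (1,1,1,1,1,1,1,1,1,1,1,1,1,1,1,1,1,1,1,2).

From H_k ≅ ker(∂_k) / im(∂_{k+1}) we obtain:

  H_1: rank ker ∂_1 − rank ∂_2 = (30 − 9) − 20 = 1, and ∂_2 has invariant factor 2 > 1, so H_1 = Z ⊕ Z/2Z.

H_1 ≅ Z ⊕ Z/2Z.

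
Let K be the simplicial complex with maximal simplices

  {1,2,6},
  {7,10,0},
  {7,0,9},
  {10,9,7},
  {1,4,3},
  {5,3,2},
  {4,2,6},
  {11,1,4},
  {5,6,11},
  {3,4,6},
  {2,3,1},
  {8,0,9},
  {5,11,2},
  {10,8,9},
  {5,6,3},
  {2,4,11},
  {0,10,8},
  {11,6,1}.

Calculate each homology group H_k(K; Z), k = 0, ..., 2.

H_0 ≅ Z^2,  H_1 ≅ Z/2,  H_2 ≅ Z.

Order the vertices as 0 < 1 < 2 < 3 < 4 < 5 < 6 < 7 < 8 < 9 < 10 < 11. Listing each simplex with vertices in this order, K has dimension 2 with simplices:

  0-simplices (12): [0], [1], [2], [3], [4], [5], [6], [7], [8], [9], [10], [11]
  1-simplices (27): (27 of them)
  2-simplices (18): (18 of them)

so the chain groups are C_0 ≅ Z^12, C_1 ≅ Z^27, C_2 ≅ Z^18.

∂_1: C_1 → C_0 maps an edge to its endpoints' difference, ∂[p,q] = q − p.
This gives a 12×27 integer matrix of rank 10; reducing to Smith normal form yields diagonal entries (1,1,1,1,1,1,1,1,1,1).

∂_2: C_2 → C_1 acts by ∂[p,q,r] = [q,r] − [p,r] + [p,q]. For instance
  ∂[5,6,11] = [6,11] − [5,11] + [5,6],
  ∂[2,5,11] = [5,11] − [2,11] + [2,5].
The 27×18 boundary matrix has rank 17 and Smith normal form diag(1,1,1,1,1,1,1,1,1,1,1,1,1,1,1,1,2).

From H_k ≅ ker(∂_k) / im(∂_{k+1}) we obtain:

  H_0: rank C_0 − rank ∂_1 = 12 − 10 = 2, and the invariant factors of ∂_1 are all 1, so H_0 = Z^2.
  H_1: rank ker ∂_1 − rank ∂_2 = (27 − 10) − 17 = 0, and ∂_2 has invariant factor 2 > 1, so H_1 = Z/2.
  H_2: rank ker ∂_2 − rank ∂_3 = (18 − 17) − 0 = 1, and there is no ∂_3, so H_2 = Z.

As a check, the Euler characteristic is 12 − 27 + 18 = 3, which agrees with 2 − 0 + 1 = 3.
(K is a triangulation of the disjoint union of the 2-sphere S^2 and the real projective plane RP^2.)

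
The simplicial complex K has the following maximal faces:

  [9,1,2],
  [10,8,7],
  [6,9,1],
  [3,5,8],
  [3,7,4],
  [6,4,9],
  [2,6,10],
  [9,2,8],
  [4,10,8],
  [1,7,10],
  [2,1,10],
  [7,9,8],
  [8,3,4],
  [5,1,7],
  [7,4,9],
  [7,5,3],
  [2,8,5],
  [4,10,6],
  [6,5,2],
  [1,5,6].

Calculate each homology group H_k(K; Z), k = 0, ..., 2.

H_0 = Z,  H_1 = Z ⊕ Z/2,  H_2 = 0.

K has 10 vertices, 30 edges, 20 triangles.
rank ∂_0 = 0, rank ∂_1 = 9 ⇒ b_0 = 10 − 0 − 9 = 1; all invariant factors of ∂_1 are 1 so no torsion. So H_0 ≅ Z.
rank ∂_1 = 9, rank ∂_2 = 20 ⇒ b_1 = 30 − 9 − 20 = 1; ∂_2 has invariant factor(s) [2] giving torsion. So H_1 ≅ Z ⊕ Z/2.
rank ∂_2 = 20, rank ∂_3 = 0 ⇒ b_2 = 20 − 20 − 0 = 0. So H_2 ≅ 0.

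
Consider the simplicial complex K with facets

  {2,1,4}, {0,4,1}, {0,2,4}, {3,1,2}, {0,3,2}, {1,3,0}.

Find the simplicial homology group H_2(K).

H_2 = Z.

K has 5 vertices, 9 edges, 6 triangles.
rank ∂_2 = 5, rank ∂_3 = 0 ⇒ b_2 = 6 − 5 − 0 = 1. So H_2 ≅ Z.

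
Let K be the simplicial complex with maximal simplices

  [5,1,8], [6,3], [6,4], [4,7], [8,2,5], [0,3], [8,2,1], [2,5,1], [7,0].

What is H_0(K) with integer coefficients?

K has 9 vertices, 11 edges, 4 triangles.
rank ∂_0 = 0, rank ∂_1 = 7 ⇒ b_0 = 9 − 0 − 7 = 2; all invariant factors of ∂_1 are 1 so no torsion. So H_0 ≅ Z^2.

H_0 ≅ Z^2.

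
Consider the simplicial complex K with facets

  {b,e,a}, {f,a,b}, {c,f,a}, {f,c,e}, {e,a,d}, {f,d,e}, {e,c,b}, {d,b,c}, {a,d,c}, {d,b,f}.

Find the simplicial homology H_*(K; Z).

Order the vertices as a < b < c < d < e < f. Listing each simplex with vertices in this order, K has dimension 2 with simplices:

  0-simplices (6): a, b, c, d, e, f
  1-simplices (15): ab, ac, ad, ae, af, bc, bd, be, bf, cd, ce, cf, de, df, ef
  2-simplices (10): abe, abf, acd, acf, ade, bcd, bce, bdf, cef, def

giving chain groups C_0 ≅ Z^6, C_1 ≅ Z^15, C_2 ≅ Z^10.

The boundary map ∂_1: C_1 → C_0 maps an edge to its endpoints' difference, ∂[p,q] = q − p.
The 6×15 boundary matrix has rank 5 and Smith normal form diag(1,1,1,1,1).

The boundary map ∂_2: C_2 → C_1 maps a triangle to the signed sum of its edges. For instance
  ∂def = ef − df + de,
  ∂acd = cd − ad + ac.
This gives a 15×10 integer matrix of rank 10; reducing to Smith normal form yields diagonal entries (1,1,1,1,1,1,1,1,1,2).

Computing H_k = (kernel of ∂_k) / (image of ∂_{k+1}):

  H_0: rank C_0 − rank ∂_1 = 6 − 5 = 1, and the invariant factors of ∂_1 are all 1, so H_0 = Z.
  H_1: rank ker ∂_1 − rank ∂_2 = (15 − 5) − 10 = 0, and ∂_2 has invariant factor 2 > 1, so H_1 = Z/2.
  H_2: rank ker ∂_2 − rank ∂_3 = (10 − 10) − 0 = 0, and there is no ∂_3, so H_2 = 0.

H_0 = Z,  H_1 = Z/2,  H_2 = 0.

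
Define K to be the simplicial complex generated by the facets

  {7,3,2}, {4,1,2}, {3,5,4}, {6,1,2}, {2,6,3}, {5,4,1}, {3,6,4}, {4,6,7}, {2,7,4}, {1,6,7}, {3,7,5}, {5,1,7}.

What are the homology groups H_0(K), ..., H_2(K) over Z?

Order the vertices as 1 < 2 < 3 < 4 < 5 < 6 < 7. Listing each simplex with vertices in this order, K has dimension 2 with simplices:

  0-simplices (7): [1], [2], [3], [4], [5], [6], [7]
  1-simplices (18): [1,2], [1,4], [1,5], [1,6], [1,7], [2,3], [2,4], [2,6], [2,7], [3,4], [3,5], [3,6], [3,7], [4,5], [4,6], [4,7], [5,7], [6,7]
  2-simplices (12): [1,2,4], [1,2,6], [1,4,5], [1,5,7], [1,6,7], [2,3,6], [2,3,7], [2,4,7], [3,4,5], [3,4,6], [3,5,7], [4,6,7]

so the chain groups are C_0 ≅ Z^7, C_1 ≅ Z^18, C_2 ≅ Z^12.

The boundary map ∂_1: C_1 → C_0 sends each edge [p,q] (with p < q) to q − p.
This gives a 7×18 integer matrix of rank 6; reducing to Smith normal form yields diagonal entries (1,1,1,1,1,1).

Boundary ∂_2: C_2 → C_1 acts by ∂[p,q,r] = [q,r] − [p,r] + [p,q]. For instance
  ∂[2,3,7] = [3,7] − [2,7] + [2,3],
  ∂[1,2,6] = [2,6] − [1,6] + [1,2].
As a 18×12 matrix over Z this has rank 12, with invariant factors (1,1,1,1,1,1,1,1,1,1,1,2).

Reading off H_k = ker ∂_k / im ∂_{k+1}:

  H_0: rank C_0 − rank ∂_1 = 7 − 6 = 1, and the invariant factors of ∂_1 are all 1, so H_0 ≅ Z.
  H_1: rank ker ∂_1 − rank ∂_2 = (18 − 6) − 12 = 0, and ∂_2 has invariant factor 2 > 1, so H_1 ≅ Z/2.
  H_2: rank ker ∂_2 − rank ∂_3 = (12 − 12) − 0 = 0, and there is no ∂_3, so H_2 ≅ 0.

As a check, the Euler characteristic is 7 − 18 + 12 = 1, which agrees with 1 − 0 + 0 = 1.

H_0 = Z,  H_1 = Z/2,  H_2 = 0.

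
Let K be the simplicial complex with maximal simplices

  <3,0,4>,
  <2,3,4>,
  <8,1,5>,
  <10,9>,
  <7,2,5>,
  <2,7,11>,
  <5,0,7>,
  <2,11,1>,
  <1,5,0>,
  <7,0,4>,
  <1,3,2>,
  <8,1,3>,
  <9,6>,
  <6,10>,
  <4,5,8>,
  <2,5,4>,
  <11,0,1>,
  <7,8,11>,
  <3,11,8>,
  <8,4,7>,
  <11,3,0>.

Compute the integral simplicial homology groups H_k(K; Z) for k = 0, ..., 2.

H_0 ≅ Z^2,  H_1 ≅ Z^2 ⊕ Z/2Z,  H_2 = 0.

Take the total order 0 < 1 < 2 < 3 < 4 < 5 < 6 < 7 < 8 < 9 < 10 < 11 on the vertex set. Then K (dimension 2) consists of the simplices:

  0-simplices (12): [0], [1], [2], [3], [4], [5], [6], [7], [8], [9], [10], [11]
  1-simplices (30): (30 of them)
  2-simplices (18): (18 of them)

Hence C_0 ≅ Z^12, C_1 ≅ Z^30, C_2 ≅ Z^18.

∂_1: C_1 → C_0 maps an edge to its endpoints' difference, ∂[p,q] = q − p. For instance
  ∂[0,3] = [3] − [0].
As a 12×30 matrix over Z this has rank 10, with invariant factors (1,1,1,1,1,1,1,1,1,1).

Boundary ∂_2: C_2 → C_1 maps a triangle to the signed sum of its edges. For instance
  ∂[4,7,8] = [7,8] − [4,8] + [4,7],
  ∂[2,7,11] = [7,11] − [2,11] + [2,7].
As a 30×18 matrix over Z this has rank 18, with invariant factors (1,1,1,1,1,1,1,1,1,1,1,1,1,1,1,1,1,2).

Now H_k = ker ∂_k / im ∂_{k+1}, so:

  H_0: rank C_0 − rank ∂_1 = 12 − 10 = 2, and the invariant factors of ∂_1 are all 1, so H_0 = Z^2.
  H_1: rank ker ∂_1 − rank ∂_2 = (30 − 10) − 18 = 2, and ∂_2 has invariant factor 2 > 1, so H_1 = Z^2 ⊕ Z/2Z.
  H_2: rank ker ∂_2 − rank ∂_3 = (18 − 18) − 0 = 0, and there is no ∂_3, so H_2 = 0.

(K is a triangulation of the disjoint union of the circle S^1 and the Klein bottle.)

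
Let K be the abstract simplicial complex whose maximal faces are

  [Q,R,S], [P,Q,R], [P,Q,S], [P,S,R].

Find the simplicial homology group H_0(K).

H_0 = Z.

Order the vertices as P < Q < R < S. Listing each simplex with vertices in this order, K has dimension 2 with simplices:

  0-simplices (4): P, Q, R, S
  1-simplices (6): PQ, PR, PS, QR, QS, RS
  2-simplices (4): PQR, PQS, PRS, QRS

Hence C_0 ≅ Z^4, C_1 ≅ Z^6, C_2 ≅ Z^4.

The boundary map ∂_1: C_1 → C_0 is given by ∂[p,q] = [q] − [p]. For instance
  ∂PS = S − P.
This gives a 4×6 integer matrix of rank 3; reducing to Smith normal form yields diagonal entries (1,1,1).

The boundary map ∂_2: C_2 → C_1 maps a triangle to the signed sum of its edges. For instance
  ∂PRS = RS − PS + PR,
  ∂QRS = RS − QS + QR.
As a 6×4 matrix over Z this has rank 3, with invariant factors (1,1,1).

Now H_k = ker ∂_k / im ∂_{k+1}, so:

  H_0: rank C_0 − rank ∂_1 = 4 − 3 = 1, and the invariant factors of ∂_1 are all 1, so H_0 ≅ Z.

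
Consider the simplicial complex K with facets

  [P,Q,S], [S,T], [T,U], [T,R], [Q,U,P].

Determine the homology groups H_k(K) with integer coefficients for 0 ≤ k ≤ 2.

We work with the vertex ordering P < Q < R < S < T < U. The simplices of K, each written with vertices in increasing order, are:

  0-simplices (6): P, Q, R, S, T, U
  1-simplices (8): PQ, PS, PU, QS, QU, RT, ST, TU
  2-simplices (2): PQS, PQU

giving chain groups C_0 ≅ Z^6, C_1 ≅ Z^8, C_2 ≅ Z^2.

∂_1: C_1 → C_0 sends each edge [p,q] (with p < q) to q − p.
This gives a 6×8 integer matrix of rank 5; reducing to Smith normal form yields diagonal entries (1,1,1,1,1).

The boundary map ∂_2: C_2 → C_1 sends each 2-simplex [p,q,r] to [q,r] − [p,r] + [p,q]. For instance
  ∂PQU = QU − PU + PQ,
  ∂PQS = QS − PS + PQ.
The 8×2 boundary matrix has rank 2 and Smith normal form diag(1,1).

Now H_k = ker ∂_k / im ∂_{k+1}, so:

  H_0: rank C_0 − rank ∂_1 = 6 − 5 = 1, and the invariant factors of ∂_1 are all 1, so H_0 = Z.
  H_1: rank ker ∂_1 − rank ∂_2 = (8 − 5) − 2 = 1, and the invariant factors of ∂_2 are all 1, so H_1 = Z.
  H_2: rank ker ∂_2 − rank ∂_3 = (2 − 2) − 0 = 0, and there is no ∂_3, so H_2 = 0.

As a check, the Euler characteristic is 6 − 8 + 2 = 0, which agrees with 1 − 1 + 0 = 0.

H_0 ≅ Z,  H_1 ≅ Z,  H_2 = 0.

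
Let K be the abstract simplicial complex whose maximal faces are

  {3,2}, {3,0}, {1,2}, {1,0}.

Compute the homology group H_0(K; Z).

H_0 ≅ Z.

K has 4 vertices, 4 edges.
rank ∂_0 = 0, rank ∂_1 = 3 ⇒ b_0 = 4 − 0 − 3 = 1; all invariant factors of ∂_1 are 1 so no torsion. So H_0 ≅ Z.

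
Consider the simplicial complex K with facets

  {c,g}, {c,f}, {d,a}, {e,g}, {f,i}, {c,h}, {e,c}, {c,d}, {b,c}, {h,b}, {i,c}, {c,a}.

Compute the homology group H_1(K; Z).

H_1 = Z^4.

K has 9 vertices, 12 edges.
rank ∂_1 = 8, rank ∂_2 = 0 ⇒ b_1 = 12 − 8 − 0 = 4. So H_1 ≅ Z^4.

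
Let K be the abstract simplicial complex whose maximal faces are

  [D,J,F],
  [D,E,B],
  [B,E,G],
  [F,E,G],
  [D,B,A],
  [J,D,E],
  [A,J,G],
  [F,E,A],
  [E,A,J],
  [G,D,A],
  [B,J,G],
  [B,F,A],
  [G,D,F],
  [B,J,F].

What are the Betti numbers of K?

b_0 = 1, b_1 = 2, b_2 = 1.

Order the vertices as A < B < D < E < F < G < J. Listing each simplex with vertices in this order, K has dimension 2 with simplices:

  0-simplices (7): A, B, D, E, F, G, J
  1-simplices (21): AB, AD, AE, AF, AG, AJ, BD, BE, BF, BG, BJ, DE, DF, DG, DJ, EF, EG, EJ, FG, FJ, GJ
  2-simplices (14): ABD, ABF, ADG, AEF, AEJ, AGJ, BDE, BEG, BFJ, BGJ, DEJ, DFG, DFJ, EFG

Hence C_0 ≅ Z^7, C_1 ≅ Z^21, C_2 ≅ Z^14.

The boundary map ∂_1: C_1 → C_0 is given by ∂[p,q] = [q] − [p].
As a 7×21 matrix over Z this has rank 6, with invariant factors (1,1,1,1,1,1).

∂_2: C_2 → C_1 sends each 2-simplex [p,q,r] to [q,r] − [p,r] + [p,q]. For instance
  ∂ABD = BD − AD + AB,
  ∂BDE = DE − BE + BD.
The resulting 21×14 matrix has rank 13, and its Smith normal form has invariant factors (1,1,1,1,1,1,1,1,1,1,1,1,1).

Reading off H_k = ker ∂_k / im ∂_{k+1}:

  H_0: rank C_0 − rank ∂_1 = 7 − 6 = 1, and the invariant factors of ∂_1 are all 1, so H_0 = Z.
  H_1: rank ker ∂_1 − rank ∂_2 = (21 − 6) − 13 = 2, and the invariant factors of ∂_2 are all 1, so H_1 = Z^2.
  H_2: rank ker ∂_2 − rank ∂_3 = (14 − 13) − 0 = 1, and there is no ∂_3, so H_2 = Z.

As a check, the Euler characteristic is 7 − 21 + 14 = 0, which agrees with 1 − 2 + 1 = 0.

Hence the Betti numbers are b_0 = 1, b_1 = 2, b_2 = 1.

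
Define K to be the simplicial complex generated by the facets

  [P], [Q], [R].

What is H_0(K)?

We work with the vertex ordering P < Q < R. The simplices of K, each written with vertices in increasing order, are:

  0-simplices (3): P, Q, R

giving chain groups C_0 ≅ Z^3.

Reading off H_k = ker ∂_k / im ∂_{k+1}:

  H_0: rank C_0 − rank ∂_1 = 3 − 0 = 3, and there is no ∂_1, so H_0 = Z^3.

(K is a triangulation of a set of 3 points.)

H_0 = Z^3.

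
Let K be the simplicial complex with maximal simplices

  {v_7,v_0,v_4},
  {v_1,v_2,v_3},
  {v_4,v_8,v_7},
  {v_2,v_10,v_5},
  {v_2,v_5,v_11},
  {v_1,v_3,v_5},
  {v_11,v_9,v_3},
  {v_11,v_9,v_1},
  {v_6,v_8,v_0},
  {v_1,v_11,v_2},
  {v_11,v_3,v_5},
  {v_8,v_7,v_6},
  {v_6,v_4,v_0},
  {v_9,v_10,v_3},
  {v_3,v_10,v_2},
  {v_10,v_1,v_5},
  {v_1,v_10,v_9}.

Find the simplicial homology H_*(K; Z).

We work with the vertex ordering v_0 < v_1 < v_2 < v_3 < v_4 < v_5 < v_6 < v_7 < v_8 < v_9 < v_10 < v_11. The simplices of K, each written with vertices in increasing order, are:

  0-simplices (12): [v_0], [v_1], [v_2], [v_3], [v_4], [v_5], [v_6], [v_7], [v_8], [v_9], [v_10], [v_11]
  1-simplices (28): (28 of them)
  2-simplices (17): (17 of them)

so the chain groups are C_0 ≅ Z^12, C_1 ≅ Z^28, C_2 ≅ Z^17.

Boundary ∂_1: C_1 → C_0 sends each edge [p,q] (with p < q) to q − p. For instance
  ∂[v_1,v_11] = [v_11] − [v_1].
As a 12×28 matrix over Z this has rank 10, with invariant factors (1,1,1,1,1,1,1,1,1,1).

∂_2: C_2 → C_1 sends each 2-simplex [p,q,r] to [q,r] − [p,r] + [p,q]. For instance
  ∂[v_2,v_5,v_10] = [v_5,v_10] − [v_2,v_10] + [v_2,v_5],
  ∂[v_3,v_9,v_10] = [v_9,v_10] − [v_3,v_10] + [v_3,v_9].
As a 28×17 matrix over Z this has rank 17, with invariant factors (1,1,1,1,1,1,1,1,1,1,1,1,1,1,1,1,2).

Reading off H_k = ker ∂_k / im ∂_{k+1}:

  H_0: rank C_0 − rank ∂_1 = 12 − 10 = 2, and the invariant factors of ∂_1 are all 1, so H_0 ≅ Z^2.
  H_1: rank ker ∂_1 − rank ∂_2 = (28 − 10) − 17 = 1, and ∂_2 has invariant factor 2 > 1, so H_1 ≅ Z ⊕ Z/2.
  H_2: rank ker ∂_2 − rank ∂_3 = (17 − 17) − 0 = 0, and there is no ∂_3, so H_2 ≅ 0.

As a check, the Euler characteristic is 12 − 28 + 17 = 1, which agrees with 2 − 1 + 0 = 1.

H_0 = Z^2,  H_1 = Z ⊕ Z/2,  H_2 = 0.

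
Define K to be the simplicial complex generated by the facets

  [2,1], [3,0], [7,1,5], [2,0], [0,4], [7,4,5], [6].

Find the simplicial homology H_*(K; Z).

Fix the vertex order 0 < 1 < 2 < 3 < 4 < 5 < 6 < 7 and write every simplex with vertices in increasing order. Then dim K = 2 and the simplices of K are:

  0-simplices (8): [0], [1], [2], [3], [4], [5], [6], [7]
  1-simplices (9): [0,2], [0,3], [0,4], [1,2], [1,5], [1,7], [4,5], [4,7], [5,7]
  2-simplices (2): [1,5,7], [4,5,7]

so the chain groups are C_0 ≅ Z^8, C_1 ≅ Z^9, C_2 ≅ Z^2.

The boundary map ∂_1: C_1 → C_0 sends each edge [p,q] (with p < q) to q − p.
As a 8×9 matrix over Z this has rank 6, with invariant factors (1,1,1,1,1,1).

∂_2: C_2 → C_1 sends each 2-simplex [p,q,r] to [q,r] − [p,r] + [p,q]. For instance
  ∂[1,5,7] = [5,7] − [1,7] + [1,5],
  ∂[4,5,7] = [5,7] − [4,7] + [4,5].
The 9×2 boundary matrix has rank 2 and Smith normal form diag(1,1).

From H_k ≅ ker(∂_k) / im(∂_{k+1}) we obtain:

  H_0: rank C_0 − rank ∂_1 = 8 − 6 = 2, and the invariant factors of ∂_1 are all 1, so H_0 = Z^2.
  H_1: rank ker ∂_1 − rank ∂_2 = (9 − 6) − 2 = 1, and the invariant factors of ∂_2 are all 1, so H_1 = Z.
  H_2: rank ker ∂_2 − rank ∂_3 = (2 − 2) − 0 = 0, and there is no ∂_3, so H_2 = 0.

H_0 ≅ Z^2,  H_1 ≅ Z,  H_2 = 0.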